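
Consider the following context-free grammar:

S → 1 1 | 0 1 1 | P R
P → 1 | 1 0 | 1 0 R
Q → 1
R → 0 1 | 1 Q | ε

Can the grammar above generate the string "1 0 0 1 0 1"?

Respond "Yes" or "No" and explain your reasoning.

Yes - a valid derivation exists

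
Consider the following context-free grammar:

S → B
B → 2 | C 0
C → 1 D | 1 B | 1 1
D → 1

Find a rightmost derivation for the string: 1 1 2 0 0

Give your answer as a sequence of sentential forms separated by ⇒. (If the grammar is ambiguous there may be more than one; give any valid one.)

S ⇒ B ⇒ C 0 ⇒ 1 B 0 ⇒ 1 C 0 0 ⇒ 1 1 B 0 0 ⇒ 1 1 2 0 0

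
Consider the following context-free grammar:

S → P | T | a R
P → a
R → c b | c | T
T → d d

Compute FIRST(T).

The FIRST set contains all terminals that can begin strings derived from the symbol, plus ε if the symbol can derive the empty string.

We compute FIRST(T) using the standard algorithm.
FIRST(P) = {a}
FIRST(R) = {c, d}
FIRST(S) = {a, d}
FIRST(T) = {d}
Therefore, FIRST(T) = {d}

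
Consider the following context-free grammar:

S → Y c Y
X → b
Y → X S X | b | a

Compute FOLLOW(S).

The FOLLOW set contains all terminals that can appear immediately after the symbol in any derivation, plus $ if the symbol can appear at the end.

We compute FOLLOW(S) using the standard algorithm.
FOLLOW(S) starts with {$}.
FIRST(S) = {a, b}
FIRST(X) = {b}
FIRST(Y) = {a, b}
FOLLOW(S) = {$, b}
FOLLOW(X) = {$, a, b, c}
FOLLOW(Y) = {$, b, c}
Therefore, FOLLOW(S) = {$, b}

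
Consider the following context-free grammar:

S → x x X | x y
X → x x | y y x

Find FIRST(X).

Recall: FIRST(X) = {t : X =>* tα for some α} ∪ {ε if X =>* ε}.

We compute FIRST(X) using the standard algorithm.
FIRST(S) = {x}
FIRST(X) = {x, y}
Therefore, FIRST(X) = {x, y}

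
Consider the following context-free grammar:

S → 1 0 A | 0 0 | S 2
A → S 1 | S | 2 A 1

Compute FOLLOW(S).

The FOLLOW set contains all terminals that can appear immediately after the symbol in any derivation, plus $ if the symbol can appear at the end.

We compute FOLLOW(S) using the standard algorithm.
FOLLOW(S) starts with {$}.
FIRST(A) = {0, 1, 2}
FIRST(S) = {0, 1}
FOLLOW(A) = {$, 1, 2}
FOLLOW(S) = {$, 1, 2}
Therefore, FOLLOW(S) = {$, 1, 2}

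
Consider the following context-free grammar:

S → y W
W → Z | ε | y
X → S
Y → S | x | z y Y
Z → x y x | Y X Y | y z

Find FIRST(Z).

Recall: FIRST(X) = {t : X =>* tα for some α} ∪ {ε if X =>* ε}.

We compute FIRST(Z) using the standard algorithm.
FIRST(S) = {y}
FIRST(W) = {x, y, z, ε}
FIRST(X) = {y}
FIRST(Y) = {x, y, z}
FIRST(Z) = {x, y, z}
Therefore, FIRST(Z) = {x, y, z}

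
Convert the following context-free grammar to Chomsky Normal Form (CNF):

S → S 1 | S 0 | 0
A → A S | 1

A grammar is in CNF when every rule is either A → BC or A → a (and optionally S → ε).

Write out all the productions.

T1 → 1; T0 → 0; S → 0; A → 1; S → S T1; S → S T0; A → A S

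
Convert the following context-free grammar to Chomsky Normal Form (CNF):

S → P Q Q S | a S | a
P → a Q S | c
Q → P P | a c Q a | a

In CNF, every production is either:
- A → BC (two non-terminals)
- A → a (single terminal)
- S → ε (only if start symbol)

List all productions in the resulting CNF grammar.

TA → a; S → a; P → c; TC → c; Q → a; S → P X0; X0 → Q X1; X1 → Q S; S → TA S; P → TA X2; X2 → Q S; Q → P P; Q → TA X3; X3 → TC X4; X4 → Q TA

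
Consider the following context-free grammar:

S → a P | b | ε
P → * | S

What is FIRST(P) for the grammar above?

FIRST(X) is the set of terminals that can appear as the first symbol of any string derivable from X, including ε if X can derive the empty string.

We compute FIRST(P) using the standard algorithm.
FIRST(P) = {*, a, b, ε}
FIRST(S) = {a, b, ε}
Therefore, FIRST(P) = {*, a, b, ε}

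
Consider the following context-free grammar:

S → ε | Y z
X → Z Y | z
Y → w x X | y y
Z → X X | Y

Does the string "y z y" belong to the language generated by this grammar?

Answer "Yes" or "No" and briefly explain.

No - no valid derivation exists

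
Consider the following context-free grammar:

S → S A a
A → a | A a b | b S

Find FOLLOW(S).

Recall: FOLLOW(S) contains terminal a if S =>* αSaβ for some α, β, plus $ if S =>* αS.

We compute FOLLOW(S) using the standard algorithm.
FOLLOW(S) starts with {$}.
FIRST(A) = {a, b}
FIRST(S) = {}
FOLLOW(A) = {a}
FOLLOW(S) = {$, a, b}
Therefore, FOLLOW(S) = {$, a, b}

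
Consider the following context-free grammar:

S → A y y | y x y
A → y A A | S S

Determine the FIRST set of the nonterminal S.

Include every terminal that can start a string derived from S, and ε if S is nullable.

We compute FIRST(S) using the standard algorithm.
FIRST(A) = {y}
FIRST(S) = {y}
Therefore, FIRST(S) = {y}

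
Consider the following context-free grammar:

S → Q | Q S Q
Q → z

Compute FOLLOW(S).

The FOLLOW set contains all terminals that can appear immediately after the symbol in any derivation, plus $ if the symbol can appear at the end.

We compute FOLLOW(S) using the standard algorithm.
FOLLOW(S) starts with {$}.
FIRST(Q) = {z}
FIRST(S) = {z}
FOLLOW(Q) = {$, z}
FOLLOW(S) = {$, z}
Therefore, FOLLOW(S) = {$, z}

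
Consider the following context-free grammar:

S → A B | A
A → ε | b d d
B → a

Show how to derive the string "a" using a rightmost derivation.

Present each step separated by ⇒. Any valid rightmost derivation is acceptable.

S ⇒ A B ⇒ A a ⇒ a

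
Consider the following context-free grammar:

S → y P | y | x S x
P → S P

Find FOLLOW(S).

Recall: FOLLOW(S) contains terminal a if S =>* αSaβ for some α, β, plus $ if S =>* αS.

We compute FOLLOW(S) using the standard algorithm.
FOLLOW(S) starts with {$}.
FIRST(P) = {x, y}
FIRST(S) = {x, y}
FOLLOW(P) = {$, x, y}
FOLLOW(S) = {$, x, y}
Therefore, FOLLOW(S) = {$, x, y}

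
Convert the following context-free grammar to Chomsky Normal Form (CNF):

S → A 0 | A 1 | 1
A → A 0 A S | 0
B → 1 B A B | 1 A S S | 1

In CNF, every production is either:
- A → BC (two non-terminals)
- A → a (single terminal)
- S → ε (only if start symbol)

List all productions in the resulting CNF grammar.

T0 → 0; T1 → 1; S → 1; A → 0; B → 1; S → A T0; S → A T1; A → A X0; X0 → T0 X1; X1 → A S; B → T1 X2; X2 → B X3; X3 → A B; B → T1 X4; X4 → A X5; X5 → S S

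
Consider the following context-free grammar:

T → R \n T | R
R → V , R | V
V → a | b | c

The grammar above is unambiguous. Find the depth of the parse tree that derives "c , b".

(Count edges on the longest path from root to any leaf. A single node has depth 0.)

4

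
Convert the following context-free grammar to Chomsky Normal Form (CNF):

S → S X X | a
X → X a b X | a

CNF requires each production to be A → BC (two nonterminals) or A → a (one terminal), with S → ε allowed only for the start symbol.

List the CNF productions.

S → a; TA → a; TB → b; X → a; S → S X0; X0 → X X; X → X X1; X1 → TA X2; X2 → TB X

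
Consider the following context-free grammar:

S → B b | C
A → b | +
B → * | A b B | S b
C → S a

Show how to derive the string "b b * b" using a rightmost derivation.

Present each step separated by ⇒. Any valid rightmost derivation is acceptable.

S ⇒ B b ⇒ A b B b ⇒ A b * b ⇒ b b * b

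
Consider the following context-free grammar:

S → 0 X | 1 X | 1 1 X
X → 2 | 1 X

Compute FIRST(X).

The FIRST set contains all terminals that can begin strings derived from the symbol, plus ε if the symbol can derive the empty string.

We compute FIRST(X) using the standard algorithm.
FIRST(S) = {0, 1}
FIRST(X) = {1, 2}
Therefore, FIRST(X) = {1, 2}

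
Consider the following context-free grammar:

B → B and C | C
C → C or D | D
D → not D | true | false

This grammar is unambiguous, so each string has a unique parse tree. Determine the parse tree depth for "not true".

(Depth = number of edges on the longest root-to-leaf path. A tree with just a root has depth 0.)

4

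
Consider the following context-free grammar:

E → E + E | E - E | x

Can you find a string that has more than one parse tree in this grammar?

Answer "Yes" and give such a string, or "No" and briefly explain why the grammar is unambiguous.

Yes - the string 'x - x + x + x' has two distinct parse trees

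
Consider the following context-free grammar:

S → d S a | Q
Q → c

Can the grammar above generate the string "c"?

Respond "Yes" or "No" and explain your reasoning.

Yes - a valid derivation exists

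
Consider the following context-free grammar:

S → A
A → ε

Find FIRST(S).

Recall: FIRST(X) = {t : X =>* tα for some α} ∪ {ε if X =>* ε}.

We compute FIRST(S) using the standard algorithm.
FIRST(A) = {ε}
FIRST(S) = {ε}
Therefore, FIRST(S) = {ε}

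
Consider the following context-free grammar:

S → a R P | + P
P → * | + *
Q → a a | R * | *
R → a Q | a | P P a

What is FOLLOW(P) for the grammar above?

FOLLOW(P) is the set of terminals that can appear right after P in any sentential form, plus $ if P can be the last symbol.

We compute FOLLOW(P) using the standard algorithm.
FOLLOW(S) starts with {$}.
FIRST(P) = {*, +}
FIRST(Q) = {*, +, a}
FIRST(R) = {*, +, a}
FIRST(S) = {+, a}
FOLLOW(P) = {$, *, +, a}
FOLLOW(Q) = {*, +}
FOLLOW(R) = {*, +}
FOLLOW(S) = {$}
Therefore, FOLLOW(P) = {$, *, +, a}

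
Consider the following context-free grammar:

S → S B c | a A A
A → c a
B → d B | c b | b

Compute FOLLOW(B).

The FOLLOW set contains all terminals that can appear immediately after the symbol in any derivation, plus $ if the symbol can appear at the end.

We compute FOLLOW(B) using the standard algorithm.
FOLLOW(S) starts with {$}.
FIRST(A) = {c}
FIRST(B) = {b, c, d}
FIRST(S) = {a}
FOLLOW(A) = {$, b, c, d}
FOLLOW(B) = {c}
FOLLOW(S) = {$, b, c, d}
Therefore, FOLLOW(B) = {c}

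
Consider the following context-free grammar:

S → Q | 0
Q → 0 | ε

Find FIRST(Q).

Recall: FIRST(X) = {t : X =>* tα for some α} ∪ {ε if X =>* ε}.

We compute FIRST(Q) using the standard algorithm.
FIRST(Q) = {0, ε}
FIRST(S) = {0, ε}
Therefore, FIRST(Q) = {0, ε}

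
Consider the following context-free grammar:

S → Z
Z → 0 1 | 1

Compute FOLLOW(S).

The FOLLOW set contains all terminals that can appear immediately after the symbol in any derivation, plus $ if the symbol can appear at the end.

We compute FOLLOW(S) using the standard algorithm.
FOLLOW(S) starts with {$}.
FIRST(S) = {0, 1}
FIRST(Z) = {0, 1}
FOLLOW(S) = {$}
FOLLOW(Z) = {$}
Therefore, FOLLOW(S) = {$}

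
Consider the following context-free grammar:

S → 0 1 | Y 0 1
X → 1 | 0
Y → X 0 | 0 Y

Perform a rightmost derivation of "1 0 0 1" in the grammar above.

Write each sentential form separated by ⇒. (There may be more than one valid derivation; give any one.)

S ⇒ Y 0 1 ⇒ X 0 0 1 ⇒ 1 0 0 1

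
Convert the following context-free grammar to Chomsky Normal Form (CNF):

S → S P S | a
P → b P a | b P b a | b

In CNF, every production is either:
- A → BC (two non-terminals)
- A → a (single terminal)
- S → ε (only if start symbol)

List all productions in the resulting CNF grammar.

S → a; TB → b; TA → a; P → b; S → S X0; X0 → P S; P → TB X1; X1 → P TA; P → TB X2; X2 → P X3; X3 → TB TA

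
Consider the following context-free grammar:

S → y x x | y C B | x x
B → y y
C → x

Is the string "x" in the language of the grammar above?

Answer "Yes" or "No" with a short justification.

No - no valid derivation exists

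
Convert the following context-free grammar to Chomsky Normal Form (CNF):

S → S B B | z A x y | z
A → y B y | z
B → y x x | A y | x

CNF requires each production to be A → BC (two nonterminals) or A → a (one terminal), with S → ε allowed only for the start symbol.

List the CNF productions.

TZ → z; TX → x; TY → y; S → z; A → z; B → x; S → S X0; X0 → B B; S → TZ X1; X1 → A X2; X2 → TX TY; A → TY X3; X3 → B TY; B → TY X4; X4 → TX TX; B → A TY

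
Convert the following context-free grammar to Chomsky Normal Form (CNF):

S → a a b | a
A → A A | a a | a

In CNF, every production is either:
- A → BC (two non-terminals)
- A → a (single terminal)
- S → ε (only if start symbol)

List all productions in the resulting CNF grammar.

TA → a; TB → b; S → a; A → a; S → TA X0; X0 → TA TB; A → A A; A → TA TA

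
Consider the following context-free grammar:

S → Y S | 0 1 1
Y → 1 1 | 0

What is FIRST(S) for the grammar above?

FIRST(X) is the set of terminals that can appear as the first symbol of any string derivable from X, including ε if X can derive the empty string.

We compute FIRST(S) using the standard algorithm.
FIRST(S) = {0, 1}
FIRST(Y) = {0, 1}
Therefore, FIRST(S) = {0, 1}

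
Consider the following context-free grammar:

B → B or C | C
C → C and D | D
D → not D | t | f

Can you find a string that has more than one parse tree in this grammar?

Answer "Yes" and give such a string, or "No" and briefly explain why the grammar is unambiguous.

No - the grammar is unambiguous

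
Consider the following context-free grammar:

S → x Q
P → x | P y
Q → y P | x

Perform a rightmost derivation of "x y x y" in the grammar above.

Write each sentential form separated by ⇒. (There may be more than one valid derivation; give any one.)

S ⇒ x Q ⇒ x y P ⇒ x y P y ⇒ x y x y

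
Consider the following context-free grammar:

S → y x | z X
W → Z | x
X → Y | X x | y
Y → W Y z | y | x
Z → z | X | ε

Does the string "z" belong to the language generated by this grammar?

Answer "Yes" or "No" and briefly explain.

No - no valid derivation exists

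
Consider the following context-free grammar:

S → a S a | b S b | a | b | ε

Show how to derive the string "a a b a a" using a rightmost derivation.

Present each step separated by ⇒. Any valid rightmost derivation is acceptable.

S ⇒ a S a ⇒ a a S a a ⇒ a a b a a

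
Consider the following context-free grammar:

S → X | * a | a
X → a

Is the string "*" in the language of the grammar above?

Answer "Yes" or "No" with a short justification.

No - no valid derivation exists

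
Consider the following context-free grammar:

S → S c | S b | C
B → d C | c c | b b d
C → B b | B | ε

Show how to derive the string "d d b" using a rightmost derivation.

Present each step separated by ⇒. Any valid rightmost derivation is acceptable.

S ⇒ C ⇒ B b ⇒ d C b ⇒ d B b ⇒ d d C b ⇒ d d b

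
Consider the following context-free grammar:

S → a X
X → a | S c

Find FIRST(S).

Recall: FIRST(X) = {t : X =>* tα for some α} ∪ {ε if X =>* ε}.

We compute FIRST(S) using the standard algorithm.
FIRST(S) = {a}
FIRST(X) = {a}
Therefore, FIRST(S) = {a}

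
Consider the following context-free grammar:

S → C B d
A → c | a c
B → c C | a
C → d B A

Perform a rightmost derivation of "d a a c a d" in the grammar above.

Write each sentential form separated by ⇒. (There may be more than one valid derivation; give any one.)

S ⇒ C B d ⇒ C a d ⇒ d B A a d ⇒ d B a c a d ⇒ d a a c a d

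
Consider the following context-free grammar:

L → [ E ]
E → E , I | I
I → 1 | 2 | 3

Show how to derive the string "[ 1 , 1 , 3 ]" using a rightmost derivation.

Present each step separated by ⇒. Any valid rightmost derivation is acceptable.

L ⇒ [ E ] ⇒ [ E , I ] ⇒ [ E , 3 ] ⇒ [ E , I , 3 ] ⇒ [ E , 1 , 3 ] ⇒ [ I , 1 , 3 ] ⇒ [ 1 , 1 , 3 ]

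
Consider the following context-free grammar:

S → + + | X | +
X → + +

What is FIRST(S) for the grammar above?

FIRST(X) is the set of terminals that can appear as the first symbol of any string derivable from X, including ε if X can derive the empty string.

We compute FIRST(S) using the standard algorithm.
FIRST(S) = {+}
FIRST(X) = {+}
Therefore, FIRST(S) = {+}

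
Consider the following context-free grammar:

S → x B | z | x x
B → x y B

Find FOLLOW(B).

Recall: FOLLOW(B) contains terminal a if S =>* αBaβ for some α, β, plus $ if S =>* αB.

We compute FOLLOW(B) using the standard algorithm.
FOLLOW(S) starts with {$}.
FIRST(B) = {x}
FIRST(S) = {x, z}
FOLLOW(B) = {$}
FOLLOW(S) = {$}
Therefore, FOLLOW(B) = {$}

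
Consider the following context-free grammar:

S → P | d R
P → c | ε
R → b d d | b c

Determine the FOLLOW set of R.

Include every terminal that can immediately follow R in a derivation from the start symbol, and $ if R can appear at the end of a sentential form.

We compute FOLLOW(R) using the standard algorithm.
FOLLOW(S) starts with {$}.
FIRST(P) = {c, ε}
FIRST(R) = {b}
FIRST(S) = {c, d, ε}
FOLLOW(P) = {$}
FOLLOW(R) = {$}
FOLLOW(S) = {$}
Therefore, FOLLOW(R) = {$}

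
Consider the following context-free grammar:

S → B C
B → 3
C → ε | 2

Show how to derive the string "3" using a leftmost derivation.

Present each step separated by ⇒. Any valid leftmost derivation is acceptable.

S ⇒ B C ⇒ 3 C ⇒ 3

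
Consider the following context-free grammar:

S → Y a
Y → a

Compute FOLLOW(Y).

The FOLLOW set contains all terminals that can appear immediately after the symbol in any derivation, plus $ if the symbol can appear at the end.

We compute FOLLOW(Y) using the standard algorithm.
FOLLOW(S) starts with {$}.
FIRST(S) = {a}
FIRST(Y) = {a}
FOLLOW(S) = {$}
FOLLOW(Y) = {a}
Therefore, FOLLOW(Y) = {a}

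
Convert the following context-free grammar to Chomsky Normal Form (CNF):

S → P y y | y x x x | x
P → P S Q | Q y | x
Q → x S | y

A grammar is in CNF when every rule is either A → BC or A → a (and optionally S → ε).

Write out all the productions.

TY → y; TX → x; S → x; P → x; Q → y; S → P X0; X0 → TY TY; S → TY X1; X1 → TX X2; X2 → TX TX; P → P X3; X3 → S Q; P → Q TY; Q → TX S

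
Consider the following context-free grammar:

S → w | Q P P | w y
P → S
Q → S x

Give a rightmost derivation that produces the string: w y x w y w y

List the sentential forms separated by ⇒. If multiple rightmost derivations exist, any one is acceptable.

S ⇒ Q P P ⇒ Q P S ⇒ Q P w y ⇒ Q S w y ⇒ Q w y w y ⇒ S x w y w y ⇒ w y x w y w y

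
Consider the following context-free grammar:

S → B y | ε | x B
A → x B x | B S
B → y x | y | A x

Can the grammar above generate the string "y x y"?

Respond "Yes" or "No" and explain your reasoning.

Yes - a valid derivation exists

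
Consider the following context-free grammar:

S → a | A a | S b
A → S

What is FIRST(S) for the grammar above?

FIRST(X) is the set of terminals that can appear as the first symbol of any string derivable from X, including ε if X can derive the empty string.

We compute FIRST(S) using the standard algorithm.
FIRST(A) = {a}
FIRST(S) = {a}
Therefore, FIRST(S) = {a}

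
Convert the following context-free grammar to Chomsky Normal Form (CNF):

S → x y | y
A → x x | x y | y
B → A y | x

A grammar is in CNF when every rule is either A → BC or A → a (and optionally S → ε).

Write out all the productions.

TX → x; TY → y; S → y; A → y; B → x; S → TX TY; A → TX TX; A → TX TY; B → A TY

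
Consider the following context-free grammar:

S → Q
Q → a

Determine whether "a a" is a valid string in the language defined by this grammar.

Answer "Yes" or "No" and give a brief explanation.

No - no valid derivation exists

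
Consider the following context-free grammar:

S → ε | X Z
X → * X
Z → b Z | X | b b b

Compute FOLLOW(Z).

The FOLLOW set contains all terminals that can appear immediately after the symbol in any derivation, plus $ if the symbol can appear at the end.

We compute FOLLOW(Z) using the standard algorithm.
FOLLOW(S) starts with {$}.
FIRST(S) = {*, ε}
FIRST(X) = {*}
FIRST(Z) = {*, b}
FOLLOW(S) = {$}
FOLLOW(X) = {$, *, b}
FOLLOW(Z) = {$}
Therefore, FOLLOW(Z) = {$}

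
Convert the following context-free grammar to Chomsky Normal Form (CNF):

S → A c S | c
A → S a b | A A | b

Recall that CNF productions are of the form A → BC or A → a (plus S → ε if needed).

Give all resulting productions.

TC → c; S → c; TA → a; TB → b; A → b; S → A X0; X0 → TC S; A → S X1; X1 → TA TB; A → A A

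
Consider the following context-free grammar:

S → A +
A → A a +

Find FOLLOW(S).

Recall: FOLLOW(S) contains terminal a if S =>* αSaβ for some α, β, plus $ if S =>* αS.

We compute FOLLOW(S) using the standard algorithm.
FOLLOW(S) starts with {$}.
FIRST(A) = {}
FIRST(S) = {}
FOLLOW(A) = {+, a}
FOLLOW(S) = {$}
Therefore, FOLLOW(S) = {$}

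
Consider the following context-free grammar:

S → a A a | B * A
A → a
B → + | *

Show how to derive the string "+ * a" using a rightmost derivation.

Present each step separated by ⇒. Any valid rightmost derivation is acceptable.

S ⇒ B * A ⇒ B * a ⇒ + * a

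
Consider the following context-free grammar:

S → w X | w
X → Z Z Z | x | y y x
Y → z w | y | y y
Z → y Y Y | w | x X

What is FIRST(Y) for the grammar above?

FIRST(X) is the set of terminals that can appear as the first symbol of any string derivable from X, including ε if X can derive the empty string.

We compute FIRST(Y) using the standard algorithm.
FIRST(S) = {w}
FIRST(X) = {w, x, y}
FIRST(Y) = {y, z}
FIRST(Z) = {w, x, y}
Therefore, FIRST(Y) = {y, z}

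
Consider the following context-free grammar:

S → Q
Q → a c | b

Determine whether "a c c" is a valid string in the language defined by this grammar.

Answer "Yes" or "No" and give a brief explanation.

No - no valid derivation exists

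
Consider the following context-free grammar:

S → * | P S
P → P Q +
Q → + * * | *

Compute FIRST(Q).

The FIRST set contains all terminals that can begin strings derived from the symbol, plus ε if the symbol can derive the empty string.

We compute FIRST(Q) using the standard algorithm.
FIRST(P) = {}
FIRST(Q) = {*, +}
FIRST(S) = {*}
Therefore, FIRST(Q) = {*, +}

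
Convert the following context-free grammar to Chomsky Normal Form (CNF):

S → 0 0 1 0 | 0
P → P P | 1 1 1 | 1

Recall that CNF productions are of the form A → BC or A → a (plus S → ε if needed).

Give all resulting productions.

T0 → 0; T1 → 1; S → 0; P → 1; S → T0 X0; X0 → T0 X1; X1 → T1 T0; P → P P; P → T1 X2; X2 → T1 T1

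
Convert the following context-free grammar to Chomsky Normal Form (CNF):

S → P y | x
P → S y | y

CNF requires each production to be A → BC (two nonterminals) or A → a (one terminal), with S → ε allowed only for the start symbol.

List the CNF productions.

TY → y; S → x; P → y; S → P TY; P → S TY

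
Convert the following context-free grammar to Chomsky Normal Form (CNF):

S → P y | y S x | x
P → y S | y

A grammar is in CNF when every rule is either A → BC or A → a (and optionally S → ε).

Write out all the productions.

TY → y; TX → x; S → x; P → y; S → P TY; S → TY X0; X0 → S TX; P → TY S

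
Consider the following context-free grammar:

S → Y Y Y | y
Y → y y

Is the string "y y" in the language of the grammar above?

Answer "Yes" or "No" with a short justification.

No - no valid derivation exists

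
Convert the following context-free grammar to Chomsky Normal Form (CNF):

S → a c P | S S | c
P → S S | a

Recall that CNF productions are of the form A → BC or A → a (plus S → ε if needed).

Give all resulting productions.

TA → a; TC → c; S → c; P → a; S → TA X0; X0 → TC P; S → S S; P → S S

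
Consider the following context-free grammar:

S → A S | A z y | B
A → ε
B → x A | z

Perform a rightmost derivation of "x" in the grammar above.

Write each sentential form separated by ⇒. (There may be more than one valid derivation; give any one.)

S ⇒ B ⇒ x A ⇒ x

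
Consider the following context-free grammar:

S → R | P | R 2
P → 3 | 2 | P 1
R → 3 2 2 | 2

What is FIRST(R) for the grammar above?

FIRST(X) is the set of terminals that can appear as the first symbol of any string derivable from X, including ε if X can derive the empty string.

We compute FIRST(R) using the standard algorithm.
FIRST(P) = {2, 3}
FIRST(R) = {2, 3}
FIRST(S) = {2, 3}
Therefore, FIRST(R) = {2, 3}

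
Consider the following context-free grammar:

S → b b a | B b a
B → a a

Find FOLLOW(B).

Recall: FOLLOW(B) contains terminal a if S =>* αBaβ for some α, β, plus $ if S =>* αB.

We compute FOLLOW(B) using the standard algorithm.
FOLLOW(S) starts with {$}.
FIRST(B) = {a}
FIRST(S) = {a, b}
FOLLOW(B) = {b}
FOLLOW(S) = {$}
Therefore, FOLLOW(B) = {b}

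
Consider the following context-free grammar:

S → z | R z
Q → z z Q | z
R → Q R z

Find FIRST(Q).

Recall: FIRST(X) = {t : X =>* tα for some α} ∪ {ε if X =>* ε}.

We compute FIRST(Q) using the standard algorithm.
FIRST(Q) = {z}
FIRST(R) = {z}
FIRST(S) = {z}
Therefore, FIRST(Q) = {z}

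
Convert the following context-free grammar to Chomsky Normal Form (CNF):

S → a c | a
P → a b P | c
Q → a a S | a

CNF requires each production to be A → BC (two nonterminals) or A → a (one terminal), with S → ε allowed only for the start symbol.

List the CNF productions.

TA → a; TC → c; S → a; TB → b; P → c; Q → a; S → TA TC; P → TA X0; X0 → TB P; Q → TA X1; X1 → TA S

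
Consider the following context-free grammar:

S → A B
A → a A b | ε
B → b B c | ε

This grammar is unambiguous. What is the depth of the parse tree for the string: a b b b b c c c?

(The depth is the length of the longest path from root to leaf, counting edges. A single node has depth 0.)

5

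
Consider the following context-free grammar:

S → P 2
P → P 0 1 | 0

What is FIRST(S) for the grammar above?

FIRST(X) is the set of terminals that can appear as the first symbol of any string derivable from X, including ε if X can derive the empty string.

We compute FIRST(S) using the standard algorithm.
FIRST(P) = {0}
FIRST(S) = {0}
Therefore, FIRST(S) = {0}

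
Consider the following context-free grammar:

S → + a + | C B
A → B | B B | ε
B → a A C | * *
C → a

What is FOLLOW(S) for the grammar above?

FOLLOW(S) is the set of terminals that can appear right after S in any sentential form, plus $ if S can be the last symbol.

We compute FOLLOW(S) using the standard algorithm.
FOLLOW(S) starts with {$}.
FIRST(A) = {*, a, ε}
FIRST(B) = {*, a}
FIRST(C) = {a}
FIRST(S) = {+, a}
FOLLOW(A) = {a}
FOLLOW(B) = {$, *, a}
FOLLOW(C) = {$, *, a}
FOLLOW(S) = {$}
Therefore, FOLLOW(S) = {$}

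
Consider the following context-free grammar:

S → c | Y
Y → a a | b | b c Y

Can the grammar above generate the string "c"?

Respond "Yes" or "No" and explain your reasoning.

Yes - a valid derivation exists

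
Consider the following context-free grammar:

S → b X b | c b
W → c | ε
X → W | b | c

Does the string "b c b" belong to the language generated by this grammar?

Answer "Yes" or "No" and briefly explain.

Yes - a valid derivation exists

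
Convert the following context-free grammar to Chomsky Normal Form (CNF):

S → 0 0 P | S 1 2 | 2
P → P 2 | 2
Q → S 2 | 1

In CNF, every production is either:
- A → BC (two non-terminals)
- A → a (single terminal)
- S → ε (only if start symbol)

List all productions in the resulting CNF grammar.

T0 → 0; T1 → 1; T2 → 2; S → 2; P → 2; Q → 1; S → T0 X0; X0 → T0 P; S → S X1; X1 → T1 T2; P → P T2; Q → S T2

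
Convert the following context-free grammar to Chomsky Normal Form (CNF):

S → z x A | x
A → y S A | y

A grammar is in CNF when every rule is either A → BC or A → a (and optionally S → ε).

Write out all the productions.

TZ → z; TX → x; S → x; TY → y; A → y; S → TZ X0; X0 → TX A; A → TY X1; X1 → S A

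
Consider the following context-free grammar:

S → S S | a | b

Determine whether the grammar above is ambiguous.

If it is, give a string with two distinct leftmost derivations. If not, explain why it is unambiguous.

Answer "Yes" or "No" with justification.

Yes - the string 'b b b a' has two distinct leftmost derivations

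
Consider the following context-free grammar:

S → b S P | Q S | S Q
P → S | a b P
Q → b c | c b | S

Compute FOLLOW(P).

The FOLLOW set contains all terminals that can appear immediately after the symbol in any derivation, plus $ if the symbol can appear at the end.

We compute FOLLOW(P) using the standard algorithm.
FOLLOW(S) starts with {$}.
FIRST(P) = {a, b, c}
FIRST(Q) = {b, c}
FIRST(S) = {b, c}
FOLLOW(P) = {$, a, b, c}
FOLLOW(Q) = {$, a, b, c}
FOLLOW(S) = {$, a, b, c}
Therefore, FOLLOW(P) = {$, a, b, c}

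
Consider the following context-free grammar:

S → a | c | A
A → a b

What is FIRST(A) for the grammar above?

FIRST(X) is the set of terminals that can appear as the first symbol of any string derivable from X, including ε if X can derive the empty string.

We compute FIRST(A) using the standard algorithm.
FIRST(A) = {a}
FIRST(S) = {a, c}
Therefore, FIRST(A) = {a}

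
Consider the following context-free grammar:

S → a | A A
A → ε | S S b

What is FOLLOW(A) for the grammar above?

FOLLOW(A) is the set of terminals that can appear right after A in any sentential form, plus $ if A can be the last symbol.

We compute FOLLOW(A) using the standard algorithm.
FOLLOW(S) starts with {$}.
FIRST(A) = {a, b, ε}
FIRST(S) = {a, b, ε}
FOLLOW(A) = {$, a, b}
FOLLOW(S) = {$, a, b}
Therefore, FOLLOW(A) = {$, a, b}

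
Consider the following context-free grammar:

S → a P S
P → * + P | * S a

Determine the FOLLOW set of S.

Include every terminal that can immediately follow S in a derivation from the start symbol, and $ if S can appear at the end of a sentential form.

We compute FOLLOW(S) using the standard algorithm.
FOLLOW(S) starts with {$}.
FIRST(P) = {*}
FIRST(S) = {a}
FOLLOW(P) = {a}
FOLLOW(S) = {$, a}
Therefore, FOLLOW(S) = {$, a}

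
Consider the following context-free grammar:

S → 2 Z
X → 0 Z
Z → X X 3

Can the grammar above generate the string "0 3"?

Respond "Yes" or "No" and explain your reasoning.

No - no valid derivation exists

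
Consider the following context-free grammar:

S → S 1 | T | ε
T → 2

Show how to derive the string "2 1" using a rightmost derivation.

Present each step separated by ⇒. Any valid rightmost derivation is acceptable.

S ⇒ S 1 ⇒ T 1 ⇒ 2 1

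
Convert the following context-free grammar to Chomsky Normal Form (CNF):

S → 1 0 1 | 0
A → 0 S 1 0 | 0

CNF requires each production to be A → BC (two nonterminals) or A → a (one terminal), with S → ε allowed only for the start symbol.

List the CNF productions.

T1 → 1; T0 → 0; S → 0; A → 0; S → T1 X0; X0 → T0 T1; A → T0 X1; X1 → S X2; X2 → T1 T0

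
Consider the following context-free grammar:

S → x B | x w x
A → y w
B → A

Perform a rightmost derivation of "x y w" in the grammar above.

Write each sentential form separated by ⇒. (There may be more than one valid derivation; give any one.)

S ⇒ x B ⇒ x A ⇒ x y w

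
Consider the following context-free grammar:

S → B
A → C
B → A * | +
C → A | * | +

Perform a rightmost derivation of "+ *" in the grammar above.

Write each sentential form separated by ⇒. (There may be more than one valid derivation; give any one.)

S ⇒ B ⇒ A * ⇒ C * ⇒ + *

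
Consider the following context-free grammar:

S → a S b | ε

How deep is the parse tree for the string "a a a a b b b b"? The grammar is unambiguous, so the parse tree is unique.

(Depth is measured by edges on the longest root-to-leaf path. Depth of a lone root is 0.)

5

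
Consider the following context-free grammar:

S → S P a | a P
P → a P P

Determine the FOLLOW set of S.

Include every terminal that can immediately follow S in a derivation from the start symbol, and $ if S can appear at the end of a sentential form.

We compute FOLLOW(S) using the standard algorithm.
FOLLOW(S) starts with {$}.
FIRST(P) = {a}
FIRST(S) = {a}
FOLLOW(P) = {$, a}
FOLLOW(S) = {$, a}
Therefore, FOLLOW(S) = {$, a}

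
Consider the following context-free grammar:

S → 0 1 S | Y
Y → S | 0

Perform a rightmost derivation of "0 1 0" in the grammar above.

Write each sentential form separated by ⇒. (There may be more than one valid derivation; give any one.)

S ⇒ 0 1 S ⇒ 0 1 Y ⇒ 0 1 0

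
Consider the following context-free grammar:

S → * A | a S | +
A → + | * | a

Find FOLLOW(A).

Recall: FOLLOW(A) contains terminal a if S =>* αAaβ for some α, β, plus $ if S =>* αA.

We compute FOLLOW(A) using the standard algorithm.
FOLLOW(S) starts with {$}.
FIRST(A) = {*, +, a}
FIRST(S) = {*, +, a}
FOLLOW(A) = {$}
FOLLOW(S) = {$}
Therefore, FOLLOW(A) = {$}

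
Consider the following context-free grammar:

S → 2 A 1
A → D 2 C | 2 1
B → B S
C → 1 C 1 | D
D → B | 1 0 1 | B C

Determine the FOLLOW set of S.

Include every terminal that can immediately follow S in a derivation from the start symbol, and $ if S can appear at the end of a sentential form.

We compute FOLLOW(S) using the standard algorithm.
FOLLOW(S) starts with {$}.
FIRST(A) = {1, 2}
FIRST(B) = {}
FIRST(C) = {1}
FIRST(D) = {1}
FIRST(S) = {2}
FOLLOW(A) = {1}
FOLLOW(B) = {1, 2}
FOLLOW(C) = {1, 2}
FOLLOW(D) = {1, 2}
FOLLOW(S) = {$, 1, 2}
Therefore, FOLLOW(S) = {$, 1, 2}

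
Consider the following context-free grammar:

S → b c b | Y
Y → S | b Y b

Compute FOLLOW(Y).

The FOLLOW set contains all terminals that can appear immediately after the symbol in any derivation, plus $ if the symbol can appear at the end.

We compute FOLLOW(Y) using the standard algorithm.
FOLLOW(S) starts with {$}.
FIRST(S) = {b}
FIRST(Y) = {b}
FOLLOW(S) = {$, b}
FOLLOW(Y) = {$, b}
Therefore, FOLLOW(Y) = {$, b}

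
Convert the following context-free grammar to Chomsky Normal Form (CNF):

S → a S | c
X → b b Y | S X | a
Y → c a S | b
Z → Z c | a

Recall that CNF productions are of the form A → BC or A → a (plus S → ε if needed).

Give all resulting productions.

TA → a; S → c; TB → b; X → a; TC → c; Y → b; Z → a; S → TA S; X → TB X0; X0 → TB Y; X → S X; Y → TC X1; X1 → TA S; Z → Z TC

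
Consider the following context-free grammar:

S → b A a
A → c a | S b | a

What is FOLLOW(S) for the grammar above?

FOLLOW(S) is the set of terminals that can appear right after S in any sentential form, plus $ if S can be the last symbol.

We compute FOLLOW(S) using the standard algorithm.
FOLLOW(S) starts with {$}.
FIRST(A) = {a, b, c}
FIRST(S) = {b}
FOLLOW(A) = {a}
FOLLOW(S) = {$, b}
Therefore, FOLLOW(S) = {$, b}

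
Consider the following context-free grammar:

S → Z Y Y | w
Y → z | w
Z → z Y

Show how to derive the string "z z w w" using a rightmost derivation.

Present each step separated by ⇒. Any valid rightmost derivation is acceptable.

S ⇒ Z Y Y ⇒ Z Y w ⇒ Z w w ⇒ z Y w w ⇒ z z w w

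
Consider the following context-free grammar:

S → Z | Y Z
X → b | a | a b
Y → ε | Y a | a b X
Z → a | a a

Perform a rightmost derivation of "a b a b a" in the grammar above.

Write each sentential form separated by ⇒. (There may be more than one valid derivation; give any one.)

S ⇒ Y Z ⇒ Y a ⇒ a b X a ⇒ a b a b a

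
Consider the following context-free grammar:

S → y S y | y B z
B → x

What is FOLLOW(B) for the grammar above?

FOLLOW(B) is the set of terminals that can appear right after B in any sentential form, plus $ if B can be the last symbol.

We compute FOLLOW(B) using the standard algorithm.
FOLLOW(S) starts with {$}.
FIRST(B) = {x}
FIRST(S) = {y}
FOLLOW(B) = {z}
FOLLOW(S) = {$, y}
Therefore, FOLLOW(B) = {z}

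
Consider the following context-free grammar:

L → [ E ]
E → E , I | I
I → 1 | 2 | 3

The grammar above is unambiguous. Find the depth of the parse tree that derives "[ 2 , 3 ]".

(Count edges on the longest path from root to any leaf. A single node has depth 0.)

4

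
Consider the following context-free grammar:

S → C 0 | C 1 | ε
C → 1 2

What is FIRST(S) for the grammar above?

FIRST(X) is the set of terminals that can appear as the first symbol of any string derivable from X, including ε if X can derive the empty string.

We compute FIRST(S) using the standard algorithm.
FIRST(C) = {1}
FIRST(S) = {1, ε}
Therefore, FIRST(S) = {1, ε}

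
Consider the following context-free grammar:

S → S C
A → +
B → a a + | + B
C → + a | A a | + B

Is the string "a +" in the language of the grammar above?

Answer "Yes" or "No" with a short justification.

No - no valid derivation exists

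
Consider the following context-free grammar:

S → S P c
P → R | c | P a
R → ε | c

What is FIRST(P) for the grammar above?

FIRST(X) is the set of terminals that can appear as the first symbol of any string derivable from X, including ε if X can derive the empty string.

We compute FIRST(P) using the standard algorithm.
FIRST(P) = {a, c, ε}
FIRST(R) = {c, ε}
FIRST(S) = {}
Therefore, FIRST(P) = {a, c, ε}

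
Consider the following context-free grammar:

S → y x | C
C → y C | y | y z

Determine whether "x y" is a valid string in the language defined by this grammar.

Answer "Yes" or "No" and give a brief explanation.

No - no valid derivation exists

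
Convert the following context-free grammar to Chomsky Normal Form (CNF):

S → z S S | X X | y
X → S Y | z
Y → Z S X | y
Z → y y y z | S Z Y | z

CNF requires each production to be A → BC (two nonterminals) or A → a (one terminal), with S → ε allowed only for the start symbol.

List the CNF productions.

TZ → z; S → y; X → z; Y → y; TY → y; Z → z; S → TZ X0; X0 → S S; S → X X; X → S Y; Y → Z X1; X1 → S X; Z → TY X2; X2 → TY X3; X3 → TY TZ; Z → S X4; X4 → Z Y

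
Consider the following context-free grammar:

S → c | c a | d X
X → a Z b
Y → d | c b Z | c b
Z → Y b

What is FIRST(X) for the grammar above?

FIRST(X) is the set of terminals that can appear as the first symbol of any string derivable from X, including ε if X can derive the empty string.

We compute FIRST(X) using the standard algorithm.
FIRST(S) = {c, d}
FIRST(X) = {a}
FIRST(Y) = {c, d}
FIRST(Z) = {c, d}
Therefore, FIRST(X) = {a}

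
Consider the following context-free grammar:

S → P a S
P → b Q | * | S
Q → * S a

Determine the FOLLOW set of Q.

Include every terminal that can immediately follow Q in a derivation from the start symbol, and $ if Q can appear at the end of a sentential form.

We compute FOLLOW(Q) using the standard algorithm.
FOLLOW(S) starts with {$}.
FIRST(P) = {*, b}
FIRST(Q) = {*}
FIRST(S) = {*, b}
FOLLOW(P) = {a}
FOLLOW(Q) = {a}
FOLLOW(S) = {$, a}
Therefore, FOLLOW(Q) = {a}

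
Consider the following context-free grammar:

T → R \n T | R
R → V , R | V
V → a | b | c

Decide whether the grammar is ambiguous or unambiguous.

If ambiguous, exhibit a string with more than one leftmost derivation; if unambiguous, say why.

Unambiguous - every string in the language has a unique leftmost derivation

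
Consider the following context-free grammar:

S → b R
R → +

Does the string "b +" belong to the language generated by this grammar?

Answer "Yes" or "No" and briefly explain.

Yes - a valid derivation exists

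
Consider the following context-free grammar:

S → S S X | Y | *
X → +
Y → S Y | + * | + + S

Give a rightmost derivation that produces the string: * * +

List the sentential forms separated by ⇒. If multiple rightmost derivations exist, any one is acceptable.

S ⇒ S S X ⇒ S S + ⇒ S * + ⇒ * * +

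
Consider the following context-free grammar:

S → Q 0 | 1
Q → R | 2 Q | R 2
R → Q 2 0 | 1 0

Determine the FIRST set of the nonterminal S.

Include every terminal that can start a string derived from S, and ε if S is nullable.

We compute FIRST(S) using the standard algorithm.
FIRST(Q) = {1, 2}
FIRST(R) = {1, 2}
FIRST(S) = {1, 2}
Therefore, FIRST(S) = {1, 2}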